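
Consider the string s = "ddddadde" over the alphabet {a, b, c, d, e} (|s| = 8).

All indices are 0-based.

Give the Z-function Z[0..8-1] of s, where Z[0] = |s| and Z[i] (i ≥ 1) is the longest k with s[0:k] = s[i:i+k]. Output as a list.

Z[0]=8
i=1: outside box; Z[1]=3 extend→box=[1,4)
i=2: min(r-i=2, Z[1]=3)=2; Z[2]=2
i=3: min(r-i=1, Z[2]=2)=1; Z[3]=1
i=4: outside box; Z[4]=0
i=5: outside box; Z[5]=2 extend→box=[5,7)
i=6: min(r-i=1, Z[1]=3)=1; Z[6]=1
i=7: outside box; Z[7]=0

[8, 3, 2, 1, 0, 2, 1, 0]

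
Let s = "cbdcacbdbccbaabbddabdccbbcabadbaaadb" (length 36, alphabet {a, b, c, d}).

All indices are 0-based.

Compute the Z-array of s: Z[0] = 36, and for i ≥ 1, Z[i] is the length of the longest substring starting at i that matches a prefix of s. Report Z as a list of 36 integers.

[36, 0, 0, 1, 0, 3, 0, 0, 0, 1, 2, 0, 0, 0, 0, 0, 0, 0, 0, 0, 0, 1, 2, 0, 0, 1, 0, 0, 0, 0, 0, 0, 0, 0, 0, 0]

Z[0]=36
i=1: outside box; Z[1]=0
i=2: outside box; Z[2]=0
i=3: outside box; Z[3]=1 extend→box=[3,4)
i=4: outside box; Z[4]=0
i=5: outside box; Z[5]=3 extend→box=[5,8)
i=6: min(r-i=2, Z[1]=0)=0; Z[6]=0
i=7: min(r-i=1, Z[2]=0)=0; Z[7]=0
i=8: outside box; Z[8]=0
i=9: outside box; Z[9]=1 extend→box=[9,10)
i=10: outside box; Z[10]=2 extend→box=[10,12)
i=11: min(r-i=1, Z[1]=0)=0; Z[11]=0
i=12: outside box; Z[12]=0
i=13: outside box; Z[13]=0
i=14: outside box; Z[14]=0
i=15: outside box; Z[15]=0
i=16: outside box; Z[16]=0
i=17: outside box; Z[17]=0
i=18: outside box; Z[18]=0
i=19: outside box; Z[19]=0
i=20: outside box; Z[20]=0
i=21: outside box; Z[21]=1 extend→box=[21,22)
i=22: outside box; Z[22]=2 extend→box=[22,24)
i=23: min(r-i=1, Z[1]=0)=0; Z[23]=0
i=24: outside box; Z[24]=0
i=25: outside box; Z[25]=1 extend→box=[25,26)
i=26: outside box; Z[26]=0
i=27: outside box; Z[27]=0
i=28: outside box; Z[28]=0
i=29: outside box; Z[29]=0
i=30: outside box; Z[30]=0
i=31: outside box; Z[31]=0
i=32: outside box; Z[32]=0
i=33: outside box; Z[33]=0
i=34: outside box; Z[34]=0
i=35: outside box; Z[35]=0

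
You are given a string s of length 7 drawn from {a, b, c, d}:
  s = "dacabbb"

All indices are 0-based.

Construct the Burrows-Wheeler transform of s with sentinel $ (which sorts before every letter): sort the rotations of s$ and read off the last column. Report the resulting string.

bcdbbaa$

rank  rotation  last
    0  $dacabbb  b
    1  abbb$dac  c
    2  acabbb$d  d
    3  b$dacabb  b
    4  bb$dacab  b
    5  bbb$daca  a
    6  cabbb$da  a
    7  dacabbb$  $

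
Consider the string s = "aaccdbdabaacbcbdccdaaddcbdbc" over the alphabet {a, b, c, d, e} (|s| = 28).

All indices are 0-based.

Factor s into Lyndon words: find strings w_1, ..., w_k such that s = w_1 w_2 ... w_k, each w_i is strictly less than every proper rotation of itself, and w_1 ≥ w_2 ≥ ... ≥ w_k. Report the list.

["aaccdbdab", "aacbcbdccdaaddcbdbc"]

emit factor 1: 'aaccdbdab' (i=0, period=9)
emit factor 2: 'aacbcbdccdaaddcbdbc' (i=9, period=19)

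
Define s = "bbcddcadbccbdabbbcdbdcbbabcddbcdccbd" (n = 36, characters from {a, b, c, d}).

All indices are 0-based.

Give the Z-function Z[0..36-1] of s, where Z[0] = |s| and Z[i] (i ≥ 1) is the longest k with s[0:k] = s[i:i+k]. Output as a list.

[36, 1, 0, 0, 0, 0, 0, 0, 1, 0, 0, 1, 0, 0, 2, 4, 1, 0, 0, 1, 0, 0, 2, 1, 0, 1, 0, 0, 0, 1, 0, 0, 0, 0, 1, 0]

Z[0]=36
i=1: i≥r, start 0; Z[1]=1 scan→box=[1,2)
i=2: i≥r, start 0; Z[2]=0
i=3: i≥r, start 0; Z[3]=0
i=4: i≥r, start 0; Z[4]=0
i=5: i≥r, start 0; Z[5]=0
i=6: i≥r, start 0; Z[6]=0
i=7: i≥r, start 0; Z[7]=0
i=8: i≥r, start 0; Z[8]=1 scan→box=[8,9)
i=9: i≥r, start 0; Z[9]=0
i=10: i≥r, start 0; Z[10]=0
i=11: i≥r, start 0; Z[11]=1 scan→box=[11,12)
i=12: i≥r, start 0; Z[12]=0
i=13: i≥r, start 0; Z[13]=0
i=14: i≥r, start 0; Z[14]=2 scan→box=[14,16)
i=15: min(r-i=1, Z[1]=1)=1; Z[15]=4 scan→box=[15,19)
i=16: min(r-i=3, Z[1]=1)=1; Z[16]=1
i=17: min(r-i=2, Z[2]=0)=0; Z[17]=0
i=18: min(r-i=1, Z[3]=0)=0; Z[18]=0
i=19: i≥r, start 0; Z[19]=1 scan→box=[19,20)
i=20: i≥r, start 0; Z[20]=0
i=21: i≥r, start 0; Z[21]=0
i=22: i≥r, start 0; Z[22]=2 scan→box=[22,24)
i=23: min(r-i=1, Z[1]=1)=1; Z[23]=1
i=24: i≥r, start 0; Z[24]=0
i=25: i≥r, start 0; Z[25]=1 scan→box=[25,26)
i=26: i≥r, start 0; Z[26]=0
i=27: i≥r, start 0; Z[27]=0
i=28: i≥r, start 0; Z[28]=0
i=29: i≥r, start 0; Z[29]=1 scan→box=[29,30)
i=30: i≥r, start 0; Z[30]=0
i=31: i≥r, start 0; Z[31]=0
i=32: i≥r, start 0; Z[32]=0
i=33: i≥r, start 0; Z[33]=0
i=34: i≥r, start 0; Z[34]=1 scan→box=[34,35)
i=35: i≥r, start 0; Z[35]=0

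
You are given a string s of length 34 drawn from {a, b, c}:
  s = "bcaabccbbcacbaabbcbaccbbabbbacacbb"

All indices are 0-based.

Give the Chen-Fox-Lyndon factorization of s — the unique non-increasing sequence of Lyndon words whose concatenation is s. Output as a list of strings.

["bc", "aabccbbcacb", "aabbcbaccbbabbbacacbb"]

emit factor 1: 'bc' (i=0, period=2)
emit factor 2: 'aabccbbcacb' (i=2, period=11)
emit factor 3: 'aabbcbaccbbabbbacacbb' (i=13, period=21)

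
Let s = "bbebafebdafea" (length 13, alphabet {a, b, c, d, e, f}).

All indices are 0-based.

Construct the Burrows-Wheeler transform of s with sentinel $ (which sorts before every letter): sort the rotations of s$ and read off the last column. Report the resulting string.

aedbe$ebbfbfaa

rank  rotation        last
    0  $bbebafebdafea  a
    1  a$bbebafebdafe  e
    2  afea$bbebafebd  d
    3  afebdafea$bbeb  b
    4  bafebdafea$bbe  e
    5  bbebafebdafea$  $
    6  bdafea$bbebafe  e
    7  bebafebdafea$b  b
    8  dafea$bbebafeb  b
    9  ea$bbebafebdaf  f
   10  ebafebdafea$bb  b
   11  ebdafea$bbebaf  f
   12  fea$bbebafebda  a
   13  febdafea$bbeba  a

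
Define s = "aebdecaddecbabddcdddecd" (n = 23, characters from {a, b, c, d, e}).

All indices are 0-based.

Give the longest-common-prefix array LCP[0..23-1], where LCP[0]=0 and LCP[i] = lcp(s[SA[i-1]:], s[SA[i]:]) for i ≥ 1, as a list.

[0, 1, 1, 0, 1, 2, 0, 1, 1, 2, 0, 1, 1, 2, 2, 4, 1, 3, 3, 0, 1, 2, 2]

rank→(start, suffix):
  0 → (12, 'abddcdddecd')
  1 → (6, 'addecbabddcdddecd')
  2 → (0, 'aebdecaddecbabddcdddecd')
  3 → (11, 'babddcdddecd')
  4 → (13, 'bddcdddecd')
  5 → (2, 'bdecaddecbabddcdddecd')
  6 → (5, 'caddecbabddcdddecd')
  7 → (10, 'cbabddcdddecd')
  8 → (21, 'cd')
  9 → (16, 'cdddecd')
  10 → (22, 'd')
  11 → (15, 'dcdddecd')
  12 → (14, 'ddcdddecd')
  13 → (17, 'dddecd')
  14 → (7, 'ddecbabddcdddecd')
  15 → (18, 'ddecd')
  16 → (3, 'decaddecbabddcdddecd')
  17 → (8, 'decbabddcdddecd')
  18 → (19, 'decd')
  19 → (1, 'ebdecaddecbabddcdddecd')
  20 → (4, 'ecaddecbabddcdddecd')
  21 → (9, 'ecbabddcdddecd')
  22 → (20, 'ecd')

SA = [12, 6, 0, 11, 13, 2, 5, 10, 21, 16, 22, 15, 14, 17, 7, 18, 3, 8, 19, 1, 4, 9, 20]
i: (SA[i-1],SA[i]) lcp shared
  1: (12,6) 1 'a'
  2: (6,0) 1 'a'
  3: (0,11) 0 ''
  4: (11,13) 1 'b'
  5: (13,2) 2 'bd'
  6: (2,5) 0 ''
  7: (5,10) 1 'c'
  8: (10,21) 1 'c'
  9: (21,16) 2 'cd'
  10: (16,22) 0 ''
  11: (22,15) 1 'd'
  12: (15,14) 1 'd'
  13: (14,17) 2 'dd'
  14: (17,7) 2 'dd'
  15: (7,18) 4 'ddec'
  16: (18,3) 1 'd'
  17: (3,8) 3 'dec'
  18: (8,19) 3 'dec'
  19: (19,1) 0 ''
  20: (1,4) 1 'e'
  21: (4,9) 2 'ec'
  22: (9,20) 2 'ec'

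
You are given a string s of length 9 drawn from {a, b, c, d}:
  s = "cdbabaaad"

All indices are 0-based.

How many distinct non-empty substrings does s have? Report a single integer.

38

sorted suffixes:
  #0 SA[0]=5  'aaad'
  #1 SA[1]=6  'aad'
  #2 SA[2]=3  'abaaad'
  #3 SA[3]=7  'ad'
  #4 SA[4]=4  'baaad'
  #5 SA[5]=2  'babaaad'
  #6 SA[6]=0  'cdbabaaad'
  #7 SA[7]=8  'd'
  #8 SA[8]=1  'dbabaaad'

SA = [5, 6, 3, 7, 4, 2, 0, 8, 1]
[i] adj suffixes → lcp
  [1] 5/6 → 2 ('aa')
  [2] 6/3 → 1 ('a')
  [3] 3/7 → 1 ('a')
  [4] 7/4 → 0 ('')
  [5] 4/2 → 2 ('ba')
  [6] 2/0 → 0 ('')
  [7] 0/8 → 0 ('')
  [8] 8/1 → 1 ('d')

n(n+1)/2 = 9·10/2 = 45
Σ LCP = 0 + 2 + 1 + 1 + 0 + 2 + 0 + 0 + 1 = 7
distinct = 45 − 7 = 38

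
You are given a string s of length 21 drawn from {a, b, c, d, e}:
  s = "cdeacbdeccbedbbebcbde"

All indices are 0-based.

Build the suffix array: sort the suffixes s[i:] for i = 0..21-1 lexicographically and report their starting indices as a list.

rank→(start, suffix):
  0 → (3, 'acbdeccbedbbebcbde')
  1 → (13, 'bbebcbde')
  2 → (16, 'bcbde')
  3 → (18, 'bde')
  4 → (5, 'bdeccbedbbebcbde')
  5 → (14, 'bebcbde')
  6 → (10, 'bedbbebcbde')
  7 → (17, 'cbde')
  8 → (4, 'cbdeccbedbbebcbde')
  9 → (9, 'cbedbbebcbde')
  10 → (8, 'ccbedbbebcbde')
  11 → (0, 'cdeacbdeccbedbbebcbde')
  12 → (12, 'dbbebcbde')
  13 → (19, 'de')
  14 → (1, 'deacbdeccbedbbebcbde')
  15 → (6, 'deccbedbbebcbde')
  16 → (20, 'e')
  17 → (2, 'eacbdeccbedbbebcbde')
  18 → (15, 'ebcbde')
  19 → (7, 'eccbedbbebcbde')
  20 → (11, 'edbbebcbde')

[3, 13, 16, 18, 5, 14, 10, 17, 4, 9, 8, 0, 12, 19, 1, 6, 20, 2, 15, 7, 11]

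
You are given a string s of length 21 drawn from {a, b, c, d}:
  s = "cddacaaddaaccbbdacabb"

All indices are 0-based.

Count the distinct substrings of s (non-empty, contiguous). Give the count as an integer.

rank→(start, suffix):
  0 → (9, 'aaccbbdacabb')
  1 → (5, 'aaddaaccbbdacabb')
  2 → (18, 'abb')
  3 → (3, 'acaaddaaccbbdacabb')
  4 → (16, 'acabb')
  5 → (10, 'accbbdacabb')
  6 → (6, 'addaaccbbdacabb')
  7 → (20, 'b')
  8 → (19, 'bb')
  9 → (13, 'bbdacabb')
  10 → (14, 'bdacabb')
  11 → (4, 'caaddaaccbbdacabb')
  12 → (17, 'cabb')
  13 → (12, 'cbbdacabb')
  14 → (11, 'ccbbdacabb')
  15 → (0, 'cddacaaddaaccbbdacabb')
  16 → (8, 'daaccbbdacabb')
  17 → (2, 'dacaaddaaccbbdacabb')
  18 → (15, 'dacabb')
  19 → (7, 'ddaaccbbdacabb')
  20 → (1, 'ddacaaddaaccbbdacabb')

SA = [9, 5, 18, 3, 16, 10, 6, 20, 19, 13, 14, 4, 17, 12, 11, 0, 8, 2, 15, 7, 1]
[i] adj suffixes → lcp
  [1] 9/5 → 2 ('aa')
  [2] 5/18 → 1 ('a')
  [3] 18/3 → 1 ('a')
  [4] 3/16 → 3 ('aca')
  [5] 16/10 → 2 ('ac')
  [6] 10/6 → 1 ('a')
  [7] 6/20 → 0 ('')
  [8] 20/19 → 1 ('b')
  [9] 19/13 → 2 ('bb')
  [10] 13/14 → 1 ('b')
  [11] 14/4 → 0 ('')
  [12] 4/17 → 2 ('ca')
  [13] 17/12 → 1 ('c')
  [14] 12/11 → 1 ('c')
  [15] 11/0 → 1 ('c')
  [16] 0/8 → 0 ('')
  [17] 8/2 → 2 ('da')
  [18] 2/15 → 4 ('daca')
  [19] 15/7 → 1 ('d')
  [20] 7/1 → 3 ('dda')

n(n+1)/2 = 21·22/2 = 231
Σ LCP = 0 + 2 + 1 + 1 + 3 + 2 + 1 + 0 + 1 + 2 + 1 + 0 + 2 + 1 + 1 + 1 + 0 + 2 + 4 + 1 + 3 = 29
distinct = 231 − 29 = 202

202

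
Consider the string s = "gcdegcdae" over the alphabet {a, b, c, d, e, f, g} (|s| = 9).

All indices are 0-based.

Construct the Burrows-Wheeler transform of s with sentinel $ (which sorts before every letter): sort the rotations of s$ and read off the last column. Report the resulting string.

rank  rotation    last
    0  $gcdegcdae  e
    1  ae$gcdegcd  d
    2  cdae$gcdeg  g
    3  cdegcdae$g  g
    4  dae$gcdegc  c
    5  degcdae$gc  c
    6  e$gcdegcda  a
    7  egcdae$gcd  d
    8  gcdae$gcde  e
    9  gcdegcdae$  $

edggccade$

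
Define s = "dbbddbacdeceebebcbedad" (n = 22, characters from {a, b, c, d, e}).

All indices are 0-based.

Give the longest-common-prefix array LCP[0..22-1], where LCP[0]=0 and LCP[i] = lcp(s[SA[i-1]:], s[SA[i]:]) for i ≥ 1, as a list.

rank→(start, suffix):
  0 → (6, 'acdeceebebcbedad')
  1 → (20, 'ad')
  2 → (5, 'bacdeceebebcbedad')
  3 → (1, 'bbddbacdeceebebcbedad')
  4 → (15, 'bcbedad')
  5 → (2, 'bddbacdeceebebcbedad')
  6 → (13, 'bebcbedad')
  7 → (17, 'bedad')
  8 → (16, 'cbedad')
  9 → (7, 'cdeceebebcbedad')
  10 → (10, 'ceebebcbedad')
  11 → (21, 'd')
  12 → (19, 'dad')
  13 → (4, 'dbacdeceebebcbedad')
  14 → (0, 'dbbddbacdeceebebcbedad')
  15 → (3, 'ddbacdeceebebcbedad')
  16 → (8, 'deceebebcbedad')
  17 → (14, 'ebcbedad')
  18 → (12, 'ebebcbedad')
  19 → (9, 'eceebebcbedad')
  20 → (18, 'edad')
  21 → (11, 'eebebcbedad')

SA = [6, 20, 5, 1, 15, 2, 13, 17, 16, 7, 10, 21, 19, 4, 0, 3, 8, 14, 12, 9, 18, 11]
[i] adj suffixes → lcp
  [1] 6/20 → 1 ('a')
  [2] 20/5 → 0 ('')
  [3] 5/1 → 1 ('b')
  [4] 1/15 → 1 ('b')
  [5] 15/2 → 1 ('b')
  [6] 2/13 → 1 ('b')
  [7] 13/17 → 2 ('be')
  [8] 17/16 → 0 ('')
  [9] 16/7 → 1 ('c')
  [10] 7/10 → 1 ('c')
  [11] 10/21 → 0 ('')
  [12] 21/19 → 1 ('d')
  [13] 19/4 → 1 ('d')
  [14] 4/0 → 2 ('db')
  [15] 0/3 → 1 ('d')
  [16] 3/8 → 1 ('d')
  [17] 8/14 → 0 ('')
  [18] 14/12 → 2 ('eb')
  [19] 12/9 → 1 ('e')
  [20] 9/18 → 1 ('e')
  [21] 18/11 → 1 ('e')

[0, 1, 0, 1, 1, 1, 1, 2, 0, 1, 1, 0, 1, 1, 2, 1, 1, 0, 2, 1, 1, 1]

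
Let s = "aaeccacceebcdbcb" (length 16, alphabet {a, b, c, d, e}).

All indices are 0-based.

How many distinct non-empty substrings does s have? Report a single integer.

123

sorted suffixes:
  #0 SA[0]=0  'aaeccacceebcdbcb'
  #1 SA[1]=5  'acceebcdbcb'
  #2 SA[2]=1  'aeccacceebcdbcb'
  #3 SA[3]=15  'b'
  #4 SA[4]=13  'bcb'
  #5 SA[5]=10  'bcdbcb'
  #6 SA[6]=4  'cacceebcdbcb'
  #7 SA[7]=14  'cb'
  #8 SA[8]=3  'ccacceebcdbcb'
  #9 SA[9]=6  'cceebcdbcb'
  #10 SA[10]=11  'cdbcb'
  #11 SA[11]=7  'ceebcdbcb'
  #12 SA[12]=12  'dbcb'
  #13 SA[13]=9  'ebcdbcb'
  #14 SA[14]=2  'eccacceebcdbcb'
  #15 SA[15]=8  'eebcdbcb'

SA = [0, 5, 1, 15, 13, 10, 4, 14, 3, 6, 11, 7, 12, 9, 2, 8]
[i] adj suffixes → lcp
  [1] 0/5 → 1 ('a')
  [2] 5/1 → 1 ('a')
  [3] 1/15 → 0 ('')
  [4] 15/13 → 1 ('b')
  [5] 13/10 → 2 ('bc')
  [6] 10/4 → 0 ('')
  [7] 4/14 → 1 ('c')
  [8] 14/3 → 1 ('c')
  [9] 3/6 → 2 ('cc')
  [10] 6/11 → 1 ('c')
  [11] 11/7 → 1 ('c')
  [12] 7/12 → 0 ('')
  [13] 12/9 → 0 ('')
  [14] 9/2 → 1 ('e')
  [15] 2/8 → 1 ('e')

n(n+1)/2 = 16·17/2 = 136
Σ LCP = 0 + 1 + 1 + 0 + 1 + 2 + 0 + 1 + 1 + 2 + 1 + 1 + 0 + 0 + 1 + 1 = 13
distinct = 136 − 13 = 123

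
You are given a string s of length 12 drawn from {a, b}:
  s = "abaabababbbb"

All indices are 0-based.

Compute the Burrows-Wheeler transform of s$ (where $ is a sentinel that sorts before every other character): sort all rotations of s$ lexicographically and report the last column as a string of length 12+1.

rank  rotation       last
    0  $abaabababbbb  b
    1  aabababbbb$ab  b
    2  abaabababbbb$  $
    3  abababbbb$aba  a
    4  ababbbb$abaab  b
    5  abbbb$abaabab  b
    6  b$abaabababbb  b
    7  baabababbbb$a  a
    8  bababbbb$abaa  a
    9  babbbb$abaaba  a
   10  bb$abaabababb  b
   11  bbb$abaababab  b
   12  bbbb$abaababa  a

bb$abbbaaabba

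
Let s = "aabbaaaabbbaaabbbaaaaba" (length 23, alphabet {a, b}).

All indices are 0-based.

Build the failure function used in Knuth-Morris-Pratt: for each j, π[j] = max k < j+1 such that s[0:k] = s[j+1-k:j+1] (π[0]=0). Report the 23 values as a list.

π[0] = 0
j=1 s[j]='a': π[1]=1 (border 'a')
j=2 s[j]='b': k: 1→0; π[2]=0 (border '')
j=3 s[j]='b': π[3]=0 (border '')
j=4 s[j]='a': π[4]=1 (border 'a')
j=5 s[j]='a': π[5]=2 (border 'aa')
j=6 s[j]='a': k: 2→1; π[6]=2 (border 'aa')
j=7 s[j]='a': k: 2→1; π[7]=2 (border 'aa')
j=8 s[j]='b': π[8]=3 (border 'aab')
j=9 s[j]='b': π[9]=4 (border 'aabb')
j=10 s[j]='b': k: 4→0; π[10]=0 (border '')
j=11 s[j]='a': π[11]=1 (border 'a')
j=12 s[j]='a': π[12]=2 (border 'aa')
j=13 s[j]='a': k: 2→1; π[13]=2 (border 'aa')
j=14 s[j]='b': π[14]=3 (border 'aab')
j=15 s[j]='b': π[15]=4 (border 'aabb')
j=16 s[j]='b': k: 4→0; π[16]=0 (border '')
j=17 s[j]='a': π[17]=1 (border 'a')
j=18 s[j]='a': π[18]=2 (border 'aa')
j=19 s[j]='a': k: 2→1; π[19]=2 (border 'aa')
j=20 s[j]='a': k: 2→1; π[20]=2 (border 'aa')
j=21 s[j]='b': π[21]=3 (border 'aab')
j=22 s[j]='a': k: 3→0; π[22]=1 (border 'a')

[0, 1, 0, 0, 1, 2, 2, 2, 3, 4, 0, 1, 2, 2, 3, 4, 0, 1, 2, 2, 2, 3, 1]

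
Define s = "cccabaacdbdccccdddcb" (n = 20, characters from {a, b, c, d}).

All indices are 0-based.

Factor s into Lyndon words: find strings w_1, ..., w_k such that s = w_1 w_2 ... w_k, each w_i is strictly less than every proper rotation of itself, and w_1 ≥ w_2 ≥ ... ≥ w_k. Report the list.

emit factor 1: 'c' (i=0, period=1)
emit factor 2: 'c' (i=1, period=1)
emit factor 3: 'c' (i=2, period=1)
emit factor 4: 'ab' (i=3, period=2)
emit factor 5: 'aacdbdccccdddcb' (i=5, period=15)

["c", "c", "c", "ab", "aacdbdccccdddcb"]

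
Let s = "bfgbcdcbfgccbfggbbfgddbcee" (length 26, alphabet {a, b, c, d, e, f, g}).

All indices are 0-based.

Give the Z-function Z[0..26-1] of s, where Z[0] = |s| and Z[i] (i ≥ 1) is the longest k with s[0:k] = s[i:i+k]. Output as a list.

[26, 0, 0, 1, 0, 0, 0, 3, 0, 0, 0, 0, 3, 0, 0, 0, 1, 3, 0, 0, 0, 0, 1, 0, 0, 0]

Z[0]=26
i=1: outside box; Z[1]=0
i=2: outside box; Z[2]=0
i=3: outside box; Z[3]=1 extend→box=[3,4)
i=4: outside box; Z[4]=0
i=5: outside box; Z[5]=0
i=6: outside box; Z[6]=0
i=7: outside box; Z[7]=3 extend→box=[7,10)
i=8: min(r-i=2, Z[1]=0)=0; Z[8]=0
i=9: min(r-i=1, Z[2]=0)=0; Z[9]=0
i=10: outside box; Z[10]=0
i=11: outside box; Z[11]=0
i=12: outside box; Z[12]=3 extend→box=[12,15)
i=13: min(r-i=2, Z[1]=0)=0; Z[13]=0
i=14: min(r-i=1, Z[2]=0)=0; Z[14]=0
i=15: outside box; Z[15]=0
i=16: outside box; Z[16]=1 extend→box=[16,17)
i=17: outside box; Z[17]=3 extend→box=[17,20)
i=18: min(r-i=2, Z[1]=0)=0; Z[18]=0
i=19: min(r-i=1, Z[2]=0)=0; Z[19]=0
i=20: outside box; Z[20]=0
i=21: outside box; Z[21]=0
i=22: outside box; Z[22]=1 extend→box=[22,23)
i=23: outside box; Z[23]=0
i=24: outside box; Z[24]=0
i=25: outside box; Z[25]=0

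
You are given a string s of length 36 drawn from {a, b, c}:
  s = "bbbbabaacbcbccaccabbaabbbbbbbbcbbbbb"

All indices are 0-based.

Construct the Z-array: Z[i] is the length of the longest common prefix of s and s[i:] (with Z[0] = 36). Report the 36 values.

[36, 3, 2, 1, 0, 1, 0, 0, 0, 1, 0, 1, 0, 0, 0, 0, 0, 0, 2, 1, 0, 0, 4, 4, 4, 4, 4, 3, 2, 1, 0, 4, 4, 3, 2, 1]

Z[0]=36
i=1: i≥r, start 0; Z[1]=3 grow→box=[1,4)
i=2: min(r-i=2, Z[1]=3)=2; Z[2]=2
i=3: min(r-i=1, Z[2]=2)=1; Z[3]=1
i=4: i≥r, start 0; Z[4]=0
i=5: i≥r, start 0; Z[5]=1 grow→box=[5,6)
i=6: i≥r, start 0; Z[6]=0
i=7: i≥r, start 0; Z[7]=0
i=8: i≥r, start 0; Z[8]=0
i=9: i≥r, start 0; Z[9]=1 grow→box=[9,10)
i=10: i≥r, start 0; Z[10]=0
i=11: i≥r, start 0; Z[11]=1 grow→box=[11,12)
i=12: i≥r, start 0; Z[12]=0
i=13: i≥r, start 0; Z[13]=0
i=14: i≥r, start 0; Z[14]=0
i=15: i≥r, start 0; Z[15]=0
i=16: i≥r, start 0; Z[16]=0
i=17: i≥r, start 0; Z[17]=0
i=18: i≥r, start 0; Z[18]=2 grow→box=[18,20)
i=19: min(r-i=1, Z[1]=3)=1; Z[19]=1
i=20: i≥r, start 0; Z[20]=0
i=21: i≥r, start 0; Z[21]=0
i=22: i≥r, start 0; Z[22]=4 grow→box=[22,26)
i=23: min(r-i=3, Z[1]=3)=3; Z[23]=4 grow→box=[23,27)
i=24: min(r-i=3, Z[1]=3)=3; Z[24]=4 grow→box=[24,28)
i=25: min(r-i=3, Z[1]=3)=3; Z[25]=4 grow→box=[25,29)
i=26: min(r-i=3, Z[1]=3)=3; Z[26]=4 grow→box=[26,30)
i=27: min(r-i=3, Z[1]=3)=3; Z[27]=3
i=28: min(r-i=2, Z[2]=2)=2; Z[28]=2
i=29: min(r-i=1, Z[3]=1)=1; Z[29]=1
i=30: i≥r, start 0; Z[30]=0
i=31: i≥r, start 0; Z[31]=4 grow→box=[31,35)
i=32: min(r-i=3, Z[1]=3)=3; Z[32]=4 grow→box=[32,36)
i=33: min(r-i=3, Z[1]=3)=3; Z[33]=3
i=34: min(r-i=2, Z[2]=2)=2; Z[34]=2
i=35: min(r-i=1, Z[3]=1)=1; Z[35]=1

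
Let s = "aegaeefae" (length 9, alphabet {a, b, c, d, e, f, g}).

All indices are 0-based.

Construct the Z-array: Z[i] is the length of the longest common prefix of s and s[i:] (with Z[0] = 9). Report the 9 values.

[9, 0, 0, 2, 0, 0, 0, 2, 0]

Z[0]=9
i=1: i≥r, start 0; Z[1]=0
i=2: i≥r, start 0; Z[2]=0
i=3: i≥r, start 0; Z[3]=2 scan→box=[3,5)
i=4: min(r-i=1, Z[1]=0)=0; Z[4]=0
i=5: i≥r, start 0; Z[5]=0
i=6: i≥r, start 0; Z[6]=0
i=7: i≥r, start 0; Z[7]=2 scan→box=[7,9)
i=8: min(r-i=1, Z[1]=0)=0; Z[8]=0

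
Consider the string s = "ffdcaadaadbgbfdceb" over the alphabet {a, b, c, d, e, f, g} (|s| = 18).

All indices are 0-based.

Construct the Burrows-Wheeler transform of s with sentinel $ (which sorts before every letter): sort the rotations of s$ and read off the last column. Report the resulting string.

rank  rotation             last
    0  $ffdcaadaadbgbfdceb  b
    1  aadaadbgbfdceb$ffdc  c
    2  aadbgbfdceb$ffdcaad  d
    3  adaadbgbfdceb$ffdca  a
    4  adbgbfdceb$ffdcaada  a
    5  b$ffdcaadaadbgbfdce  e
    6  bfdceb$ffdcaadaadbg  g
    7  bgbfdceb$ffdcaadaad  d
    8  caadaadbgbfdceb$ffd  d
    9  ceb$ffdcaadaadbgbfd  d
   10  daadbgbfdceb$ffdcaa  a
   11  dbgbfdceb$ffdcaadaa  a
   12  dcaadaadbgbfdceb$ff  f
   13  dceb$ffdcaadaadbgbf  f
   14  eb$ffdcaadaadbgbfdc  c
   15  fdcaadaadbgbfdceb$f  f
   16  fdceb$ffdcaadaadbgb  b
   17  ffdcaadaadbgbfdceb$  $
   18  gbfdceb$ffdcaadaadb  b

bcdaaegdddaaffcfb$b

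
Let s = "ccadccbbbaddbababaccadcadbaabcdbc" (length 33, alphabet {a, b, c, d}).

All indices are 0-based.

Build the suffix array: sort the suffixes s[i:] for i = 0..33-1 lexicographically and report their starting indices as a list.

[26, 13, 15, 27, 17, 23, 20, 2, 9, 25, 12, 14, 16, 8, 7, 6, 31, 28, 32, 22, 19, 1, 5, 18, 0, 4, 29, 24, 11, 30, 21, 3, 10]

sorted suffixes:
  #0 SA[0]=26  'aabcdbc'
  #1 SA[1]=13  'ababaccadcadbaabcdbc'
  #2 SA[2]=15  'abaccadcadbaabcdbc'
  #3 SA[3]=27  'abcdbc'
  #4 SA[4]=17  'accadcadbaabcdbc'
  #5 SA[5]=23  'adbaabcdbc'
  #6 SA[6]=20  'adcadbaabcdbc'
  #7 SA[7]=2  'adccbbbaddbababaccadcadbaabcdbc'
  #8 SA[8]=9  'addbababaccadcadbaabcdbc'
  #9 SA[9]=25  'baabcdbc'
  #10 SA[10]=12  'bababaccadcadbaabcdbc'
  #11 SA[11]=14  'babaccadcadbaabcdbc'
  #12 SA[12]=16  'baccadcadbaabcdbc'
  #13 SA[13]=8  'baddbababaccadcadbaabcdbc'
  #14 SA[14]=7  'bbaddbababaccadcadbaabcdbc'
  #15 SA[15]=6  'bbbaddbababaccadcadbaabcdbc'
  #16 SA[16]=31  'bc'
  #17 SA[17]=28  'bcdbc'
  #18 SA[18]=32  'c'
  #19 SA[19]=22  'cadbaabcdbc'
  #20 SA[20]=19  'cadcadbaabcdbc'
  #21 SA[21]=1  'cadccbbbaddbababaccadcadbaabcdbc'
  #22 SA[22]=5  'cbbbaddbababaccadcadbaabcdbc'
  #23 SA[23]=18  'ccadcadbaabcdbc'
  #24 SA[24]=0  'ccadccbbbaddbababaccadcadbaabcdbc'
  #25 SA[25]=4  'ccbbbaddbababaccadcadbaabcdbc'
  #26 SA[26]=29  'cdbc'
  #27 SA[27]=24  'dbaabcdbc'
  #28 SA[28]=11  'dbababaccadcadbaabcdbc'
  #29 SA[29]=30  'dbc'
  #30 SA[30]=21  'dcadbaabcdbc'
  #31 SA[31]=3  'dccbbbaddbababaccadcadbaabcdbc'
  #32 SA[32]=10  'ddbababaccadcadbaabcdbc'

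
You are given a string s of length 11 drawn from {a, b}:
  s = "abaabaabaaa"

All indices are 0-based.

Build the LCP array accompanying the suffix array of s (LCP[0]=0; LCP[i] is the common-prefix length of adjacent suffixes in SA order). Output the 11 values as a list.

[0, 1, 2, 2, 5, 1, 4, 7, 0, 3, 6]

sorted suffixes:
  #0 SA[0]=10  'a'
  #1 SA[1]=9  'aa'
  #2 SA[2]=8  'aaa'
  #3 SA[3]=5  'aabaaa'
  #4 SA[4]=2  'aabaabaaa'
  #5 SA[5]=6  'abaaa'
  #6 SA[6]=3  'abaabaaa'
  #7 SA[7]=0  'abaabaabaaa'
  #8 SA[8]=7  'baaa'
  #9 SA[9]=4  'baabaaa'
  #10 SA[10]=1  'baabaabaaa'

SA = [10, 9, 8, 5, 2, 6, 3, 0, 7, 4, 1]
rank  pair      lcp
   1  s[10:],s[9:]  1  'a'
   2  s[9:],s[8:]  2  'aa'
   3  s[8:],s[5:]  2  'aa'
   4  s[5:],s[2:]  5  'aabaa'
   5  s[2:],s[6:]  1  'a'
   6  s[6:],s[3:]  4  'abaa'
   7  s[3:],s[0:]  7  'abaabaa'
   8  s[0:],s[7:]  0  ''
   9  s[7:],s[4:]  3  'baa'
  10  s[4:],s[1:]  6  'baabaa'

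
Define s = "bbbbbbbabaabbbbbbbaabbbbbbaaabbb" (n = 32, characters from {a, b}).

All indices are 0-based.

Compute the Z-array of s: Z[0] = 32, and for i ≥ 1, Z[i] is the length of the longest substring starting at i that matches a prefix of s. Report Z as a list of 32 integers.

Z[0]=32
i=1: outside box; Z[1]=6 grow→box=[1,7)
i=2: min(r-i=5, Z[1]=6)=5; Z[2]=5
i=3: min(r-i=4, Z[2]=5)=4; Z[3]=4
i=4: min(r-i=3, Z[3]=4)=3; Z[4]=3
i=5: min(r-i=2, Z[4]=3)=2; Z[5]=2
i=6: min(r-i=1, Z[5]=2)=1; Z[6]=1
i=7: outside box; Z[7]=0
i=8: outside box; Z[8]=1 grow→box=[8,9)
i=9: outside box; Z[9]=0
i=10: outside box; Z[10]=0
i=11: outside box; Z[11]=8 grow→box=[11,19)
i=12: min(r-i=7, Z[1]=6)=6; Z[12]=6
i=13: min(r-i=6, Z[2]=5)=5; Z[13]=5
i=14: min(r-i=5, Z[3]=4)=4; Z[14]=4
i=15: min(r-i=4, Z[4]=3)=3; Z[15]=3
i=16: min(r-i=3, Z[5]=2)=2; Z[16]=2
i=17: min(r-i=2, Z[6]=1)=1; Z[17]=1
i=18: min(r-i=1, Z[7]=0)=0; Z[18]=0
i=19: outside box; Z[19]=0
i=20: outside box; Z[20]=6 grow→box=[20,26)
i=21: min(r-i=5, Z[1]=6)=5; Z[21]=5
i=22: min(r-i=4, Z[2]=5)=4; Z[22]=4
i=23: min(r-i=3, Z[3]=4)=3; Z[23]=3
i=24: min(r-i=2, Z[4]=3)=2; Z[24]=2
i=25: min(r-i=1, Z[5]=2)=1; Z[25]=1
i=26: outside box; Z[26]=0
i=27: outside box; Z[27]=0
i=28: outside box; Z[28]=0
i=29: outside box; Z[29]=3 grow→box=[29,32)
i=30: min(r-i=2, Z[1]=6)=2; Z[30]=2
i=31: min(r-i=1, Z[2]=5)=1; Z[31]=1

[32, 6, 5, 4, 3, 2, 1, 0, 1, 0, 0, 8, 6, 5, 4, 3, 2, 1, 0, 0, 6, 5, 4, 3, 2, 1, 0, 0, 0, 3, 2, 1]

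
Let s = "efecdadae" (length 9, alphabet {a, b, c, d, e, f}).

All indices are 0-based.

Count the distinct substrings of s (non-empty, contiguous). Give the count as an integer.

sorted suffixes:
  #0 SA[0]=5  'adae'
  #1 SA[1]=7  'ae'
  #2 SA[2]=3  'cdadae'
  #3 SA[3]=4  'dadae'
  #4 SA[4]=6  'dae'
  #5 SA[5]=8  'e'
  #6 SA[6]=2  'ecdadae'
  #7 SA[7]=0  'efecdadae'
  #8 SA[8]=1  'fecdadae'

SA = [5, 7, 3, 4, 6, 8, 2, 0, 1]
i: (SA[i-1],SA[i]) lcp shared
  1: (5,7) 1 'a'
  2: (7,3) 0 ''
  3: (3,4) 0 ''
  4: (4,6) 2 'da'
  5: (6,8) 0 ''
  6: (8,2) 1 'e'
  7: (2,0) 1 'e'
  8: (0,1) 0 ''

n(n+1)/2 = 9·10/2 = 45
Σ LCP = 0 + 1 + 0 + 0 + 2 + 0 + 1 + 1 + 0 = 5
distinct = 45 − 5 = 40

40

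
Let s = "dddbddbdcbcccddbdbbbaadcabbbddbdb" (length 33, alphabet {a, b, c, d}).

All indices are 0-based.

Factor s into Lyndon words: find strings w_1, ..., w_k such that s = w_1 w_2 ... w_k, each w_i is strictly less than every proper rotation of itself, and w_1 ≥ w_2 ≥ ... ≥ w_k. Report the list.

emit factor 1: 'd' (i=0, period=1)
emit factor 2: 'd' (i=1, period=1)
emit factor 3: 'd' (i=2, period=1)
emit factor 4: 'bdd' (i=3, period=3)
emit factor 5: 'bdc' (i=6, period=3)
emit factor 6: 'bcccddbd' (i=9, period=8)
emit factor 7: 'b' (i=17, period=1)
emit factor 8: 'b' (i=18, period=1)
emit factor 9: 'b' (i=19, period=1)
emit factor 10: 'aadcabbbddbdb' (i=20, period=13)

["d", "d", "d", "bdd", "bdc", "bcccddbd", "b", "b", "b", "aadcabbbddbdb"]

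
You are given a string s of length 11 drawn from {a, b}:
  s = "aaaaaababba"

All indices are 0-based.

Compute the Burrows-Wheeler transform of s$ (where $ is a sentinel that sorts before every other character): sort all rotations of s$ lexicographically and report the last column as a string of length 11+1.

ab$aaaaabbaa

rank  rotation      last
    0  $aaaaaababba  a
    1  a$aaaaaababb  b
    2  aaaaaababba$  $
    3  aaaaababba$a  a
    4  aaaababba$aa  a
    5  aaababba$aaa  a
    6  aababba$aaaa  a
    7  ababba$aaaaa  a
    8  abba$aaaaaab  b
    9  ba$aaaaaabab  b
   10  babba$aaaaaa  a
   11  bba$aaaaaaba  a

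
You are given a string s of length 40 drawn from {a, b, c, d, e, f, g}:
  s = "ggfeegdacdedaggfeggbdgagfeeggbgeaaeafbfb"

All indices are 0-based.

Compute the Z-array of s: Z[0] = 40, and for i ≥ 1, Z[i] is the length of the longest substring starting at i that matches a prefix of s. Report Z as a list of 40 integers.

[40, 1, 0, 0, 0, 1, 0, 0, 0, 0, 0, 0, 0, 4, 1, 0, 0, 2, 1, 0, 0, 1, 0, 1, 0, 0, 0, 2, 1, 0, 1, 0, 0, 0, 0, 0, 0, 0, 0, 0]

Z[0]=40
i=1: i≥r, start 0; Z[1]=1 grow→box=[1,2)
i=2: i≥r, start 0; Z[2]=0
i=3: i≥r, start 0; Z[3]=0
i=4: i≥r, start 0; Z[4]=0
i=5: i≥r, start 0; Z[5]=1 grow→box=[5,6)
i=6: i≥r, start 0; Z[6]=0
i=7: i≥r, start 0; Z[7]=0
i=8: i≥r, start 0; Z[8]=0
i=9: i≥r, start 0; Z[9]=0
i=10: i≥r, start 0; Z[10]=0
i=11: i≥r, start 0; Z[11]=0
i=12: i≥r, start 0; Z[12]=0
i=13: i≥r, start 0; Z[13]=4 grow→box=[13,17)
i=14: min(r-i=3, Z[1]=1)=1; Z[14]=1
i=15: min(r-i=2, Z[2]=0)=0; Z[15]=0
i=16: min(r-i=1, Z[3]=0)=0; Z[16]=0
i=17: i≥r, start 0; Z[17]=2 grow→box=[17,19)
i=18: min(r-i=1, Z[1]=1)=1; Z[18]=1
i=19: i≥r, start 0; Z[19]=0
i=20: i≥r, start 0; Z[20]=0
i=21: i≥r, start 0; Z[21]=1 grow→box=[21,22)
i=22: i≥r, start 0; Z[22]=0
i=23: i≥r, start 0; Z[23]=1 grow→box=[23,24)
i=24: i≥r, start 0; Z[24]=0
i=25: i≥r, start 0; Z[25]=0
i=26: i≥r, start 0; Z[26]=0
i=27: i≥r, start 0; Z[27]=2 grow→box=[27,29)
i=28: min(r-i=1, Z[1]=1)=1; Z[28]=1
i=29: i≥r, start 0; Z[29]=0
i=30: i≥r, start 0; Z[30]=1 grow→box=[30,31)
i=31: i≥r, start 0; Z[31]=0
i=32: i≥r, start 0; Z[32]=0
i=33: i≥r, start 0; Z[33]=0
i=34: i≥r, start 0; Z[34]=0
i=35: i≥r, start 0; Z[35]=0
i=36: i≥r, start 0; Z[36]=0
i=37: i≥r, start 0; Z[37]=0
i=38: i≥r, start 0; Z[38]=0
i=39: i≥r, start 0; Z[39]=0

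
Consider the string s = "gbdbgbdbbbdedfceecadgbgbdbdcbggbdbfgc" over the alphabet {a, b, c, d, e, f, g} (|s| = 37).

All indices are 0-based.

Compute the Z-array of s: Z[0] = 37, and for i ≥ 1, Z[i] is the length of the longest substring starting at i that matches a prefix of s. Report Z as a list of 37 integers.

Z[0]=37
i=1: outside box; Z[1]=0
i=2: outside box; Z[2]=0
i=3: outside box; Z[3]=0
i=4: outside box; Z[4]=4 extend→box=[4,8)
i=5: min(r-i=3, Z[1]=0)=0; Z[5]=0
i=6: min(r-i=2, Z[2]=0)=0; Z[6]=0
i=7: min(r-i=1, Z[3]=0)=0; Z[7]=0
i=8: outside box; Z[8]=0
i=9: outside box; Z[9]=0
i=10: outside box; Z[10]=0
i=11: outside box; Z[11]=0
i=12: outside box; Z[12]=0
i=13: outside box; Z[13]=0
i=14: outside box; Z[14]=0
i=15: outside box; Z[15]=0
i=16: outside box; Z[16]=0
i=17: outside box; Z[17]=0
i=18: outside box; Z[18]=0
i=19: outside box; Z[19]=0
i=20: outside box; Z[20]=2 extend→box=[20,22)
i=21: min(r-i=1, Z[1]=0)=0; Z[21]=0
i=22: outside box; Z[22]=4 extend→box=[22,26)
i=23: min(r-i=3, Z[1]=0)=0; Z[23]=0
i=24: min(r-i=2, Z[2]=0)=0; Z[24]=0
i=25: min(r-i=1, Z[3]=0)=0; Z[25]=0
i=26: outside box; Z[26]=0
i=27: outside box; Z[27]=0
i=28: outside box; Z[28]=0
i=29: outside box; Z[29]=1 extend→box=[29,30)
i=30: outside box; Z[30]=4 extend→box=[30,34)
i=31: min(r-i=3, Z[1]=0)=0; Z[31]=0
i=32: min(r-i=2, Z[2]=0)=0; Z[32]=0
i=33: min(r-i=1, Z[3]=0)=0; Z[33]=0
i=34: outside box; Z[34]=0
i=35: outside box; Z[35]=1 extend→box=[35,36)
i=36: outside box; Z[36]=0

[37, 0, 0, 0, 4, 0, 0, 0, 0, 0, 0, 0, 0, 0, 0, 0, 0, 0, 0, 0, 2, 0, 4, 0, 0, 0, 0, 0, 0, 1, 4, 0, 0, 0, 0, 1, 0]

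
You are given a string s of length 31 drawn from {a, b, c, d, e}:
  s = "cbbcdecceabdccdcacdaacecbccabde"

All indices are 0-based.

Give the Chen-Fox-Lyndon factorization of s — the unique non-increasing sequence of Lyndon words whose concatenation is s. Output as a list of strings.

emit factor 1: 'c' (i=0, period=1)
emit factor 2: 'bbcdecce' (i=1, period=8)
emit factor 3: 'abdccdcacd' (i=9, period=10)
emit factor 4: 'aacecbccabde' (i=19, period=12)

["c", "bbcdecce", "abdccdcacd", "aacecbccabde"]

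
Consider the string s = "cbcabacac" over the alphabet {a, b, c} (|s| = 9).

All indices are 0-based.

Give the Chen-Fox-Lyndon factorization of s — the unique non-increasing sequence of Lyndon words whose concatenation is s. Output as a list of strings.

emit factor 1: 'c' (i=0, period=1)
emit factor 2: 'bc' (i=1, period=2)
emit factor 3: 'abacac' (i=3, period=6)

["c", "bc", "abacac"]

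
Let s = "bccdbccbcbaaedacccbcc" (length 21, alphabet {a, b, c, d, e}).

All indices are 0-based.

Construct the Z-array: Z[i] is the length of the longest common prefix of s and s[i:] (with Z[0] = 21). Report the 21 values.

Z[0]=21
i=1: i≥r, start 0; Z[1]=0
i=2: i≥r, start 0; Z[2]=0
i=3: i≥r, start 0; Z[3]=0
i=4: i≥r, start 0; Z[4]=3 extend→box=[4,7)
i=5: min(r-i=2, Z[1]=0)=0; Z[5]=0
i=6: min(r-i=1, Z[2]=0)=0; Z[6]=0
i=7: i≥r, start 0; Z[7]=2 extend→box=[7,9)
i=8: min(r-i=1, Z[1]=0)=0; Z[8]=0
i=9: i≥r, start 0; Z[9]=1 extend→box=[9,10)
i=10: i≥r, start 0; Z[10]=0
i=11: i≥r, start 0; Z[11]=0
i=12: i≥r, start 0; Z[12]=0
i=13: i≥r, start 0; Z[13]=0
i=14: i≥r, start 0; Z[14]=0
i=15: i≥r, start 0; Z[15]=0
i=16: i≥r, start 0; Z[16]=0
i=17: i≥r, start 0; Z[17]=0
i=18: i≥r, start 0; Z[18]=3 extend→box=[18,21)
i=19: min(r-i=2, Z[1]=0)=0; Z[19]=0
i=20: min(r-i=1, Z[2]=0)=0; Z[20]=0

[21, 0, 0, 0, 3, 0, 0, 2, 0, 1, 0, 0, 0, 0, 0, 0, 0, 0, 3, 0, 0]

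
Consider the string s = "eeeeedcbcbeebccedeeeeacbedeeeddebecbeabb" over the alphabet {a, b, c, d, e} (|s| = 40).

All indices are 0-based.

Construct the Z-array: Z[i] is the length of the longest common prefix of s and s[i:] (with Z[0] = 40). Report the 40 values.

[40, 4, 3, 2, 1, 0, 0, 0, 0, 0, 2, 1, 0, 0, 0, 1, 0, 4, 3, 2, 1, 0, 0, 0, 1, 0, 3, 2, 1, 0, 0, 1, 0, 1, 0, 0, 1, 0, 0, 0]

Z[0]=40
i=1: i≥r, start 0; Z[1]=4 grow→box=[1,5)
i=2: min(r-i=3, Z[1]=4)=3; Z[2]=3
i=3: min(r-i=2, Z[2]=3)=2; Z[3]=2
i=4: min(r-i=1, Z[3]=2)=1; Z[4]=1
i=5: i≥r, start 0; Z[5]=0
i=6: i≥r, start 0; Z[6]=0
i=7: i≥r, start 0; Z[7]=0
i=8: i≥r, start 0; Z[8]=0
i=9: i≥r, start 0; Z[9]=0
i=10: i≥r, start 0; Z[10]=2 grow→box=[10,12)
i=11: min(r-i=1, Z[1]=4)=1; Z[11]=1
i=12: i≥r, start 0; Z[12]=0
i=13: i≥r, start 0; Z[13]=0
i=14: i≥r, start 0; Z[14]=0
i=15: i≥r, start 0; Z[15]=1 grow→box=[15,16)
i=16: i≥r, start 0; Z[16]=0
i=17: i≥r, start 0; Z[17]=4 grow→box=[17,21)
i=18: min(r-i=3, Z[1]=4)=3; Z[18]=3
i=19: min(r-i=2, Z[2]=3)=2; Z[19]=2
i=20: min(r-i=1, Z[3]=2)=1; Z[20]=1
i=21: i≥r, start 0; Z[21]=0
i=22: i≥r, start 0; Z[22]=0
i=23: i≥r, start 0; Z[23]=0
i=24: i≥r, start 0; Z[24]=1 grow→box=[24,25)
i=25: i≥r, start 0; Z[25]=0
i=26: i≥r, start 0; Z[26]=3 grow→box=[26,29)
i=27: min(r-i=2, Z[1]=4)=2; Z[27]=2
i=28: min(r-i=1, Z[2]=3)=1; Z[28]=1
i=29: i≥r, start 0; Z[29]=0
i=30: i≥r, start 0; Z[30]=0
i=31: i≥r, start 0; Z[31]=1 grow→box=[31,32)
i=32: i≥r, start 0; Z[32]=0
i=33: i≥r, start 0; Z[33]=1 grow→box=[33,34)
i=34: i≥r, start 0; Z[34]=0
i=35: i≥r, start 0; Z[35]=0
i=36: i≥r, start 0; Z[36]=1 grow→box=[36,37)
i=37: i≥r, start 0; Z[37]=0
i=38: i≥r, start 0; Z[38]=0
i=39: i≥r, start 0; Z[39]=0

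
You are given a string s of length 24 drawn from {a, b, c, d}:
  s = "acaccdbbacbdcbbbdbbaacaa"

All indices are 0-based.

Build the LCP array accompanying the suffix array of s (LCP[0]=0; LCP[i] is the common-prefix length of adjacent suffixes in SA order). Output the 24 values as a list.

[0, 1, 2, 1, 3, 2, 2, 0, 2, 1, 3, 2, 2, 1, 2, 0, 2, 1, 2, 1, 1, 0, 4, 1]

rank→(start, suffix):
  0 → (23, 'a')
  1 → (22, 'aa')
  2 → (19, 'aacaa')
  3 → (20, 'acaa')
  4 → (0, 'acaccdbbacbdcbbbdbbaacaa')
  5 → (8, 'acbdcbbbdbbaacaa')
  6 → (2, 'accdbbacbdcbbbdbbaacaa')
  7 → (18, 'baacaa')
  8 → (7, 'bacbdcbbbdbbaacaa')
  9 → (17, 'bbaacaa')
  10 → (6, 'bbacbdcbbbdbbaacaa')
  11 → (13, 'bbbdbbaacaa')
  12 → (14, 'bbdbbaacaa')
  13 → (15, 'bdbbaacaa')
  14 → (10, 'bdcbbbdbbaacaa')
  15 → (21, 'caa')
  16 → (1, 'caccdbbacbdcbbbdbbaacaa')
  17 → (12, 'cbbbdbbaacaa')
  18 → (9, 'cbdcbbbdbbaacaa')
  19 → (3, 'ccdbbacbdcbbbdbbaacaa')
  20 → (4, 'cdbbacbdcbbbdbbaacaa')
  21 → (16, 'dbbaacaa')
  22 → (5, 'dbbacbdcbbbdbbaacaa')
  23 → (11, 'dcbbbdbbaacaa')

SA = [23, 22, 19, 20, 0, 8, 2, 18, 7, 17, 6, 13, 14, 15, 10, 21, 1, 12, 9, 3, 4, 16, 5, 11]
rank  pair      lcp
   1  s[23:],s[22:]  1  'a'
   2  s[22:],s[19:]  2  'aa'
   3  s[19:],s[20:]  1  'a'
   4  s[20:],s[0:]  3  'aca'
   5  s[0:],s[8:]  2  'ac'
   6  s[8:],s[2:]  2  'ac'
   7  s[2:],s[18:]  0  ''
   8  s[18:],s[7:]  2  'ba'
   9  s[7:],s[17:]  1  'b'
  10  s[17:],s[6:]  3  'bba'
  11  s[6:],s[13:]  2  'bb'
  12  s[13:],s[14:]  2  'bb'
  13  s[14:],s[15:]  1  'b'
  14  s[15:],s[10:]  2  'bd'
  15  s[10:],s[21:]  0  ''
  16  s[21:],s[1:]  2  'ca'
  17  s[1:],s[12:]  1  'c'
  18  s[12:],s[9:]  2  'cb'
  19  s[9:],s[3:]  1  'c'
  20  s[3:],s[4:]  1  'c'
  21  s[4:],s[16:]  0  ''
  22  s[16:],s[5:]  4  'dbba'
  23  s[5:],s[11:]  1  'd'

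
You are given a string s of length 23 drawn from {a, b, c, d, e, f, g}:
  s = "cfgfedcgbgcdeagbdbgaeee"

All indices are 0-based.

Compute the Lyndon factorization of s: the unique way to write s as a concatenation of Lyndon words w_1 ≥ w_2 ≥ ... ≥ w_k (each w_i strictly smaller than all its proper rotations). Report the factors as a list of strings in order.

emit factor 1: 'cfgfedcg' (i=0, period=8)
emit factor 2: 'bgcde' (i=8, period=5)
emit factor 3: 'agbdbg' (i=13, period=6)
emit factor 4: 'aeee' (i=19, period=4)

["cfgfedcg", "bgcde", "agbdbg", "aeee"]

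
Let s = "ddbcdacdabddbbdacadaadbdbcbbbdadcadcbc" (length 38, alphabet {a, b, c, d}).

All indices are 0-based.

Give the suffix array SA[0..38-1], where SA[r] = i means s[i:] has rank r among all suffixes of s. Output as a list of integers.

sorted suffixes:
  #0 SA[0]=19  'aadbdbcbbbdadcadcbc'
  #1 SA[1]=8  'abddbbdacadaadbdbcbbbdadcadcbc'
  #2 SA[2]=15  'acadaadbdbcbbbdadcadcbc'
  #3 SA[3]=5  'acdabddbbdacadaadbdbcbbbdadcadcbc'
  #4 SA[4]=17  'adaadbdbcbbbdadcadcbc'
  #5 SA[5]=20  'adbdbcbbbdadcadcbc'
  #6 SA[6]=30  'adcadcbc'
  #7 SA[7]=33  'adcbc'
  #8 SA[8]=26  'bbbdadcadcbc'
  #9 SA[9]=12  'bbdacadaadbdbcbbbdadcadcbc'
  #10 SA[10]=27  'bbdadcadcbc'
  #11 SA[11]=36  'bc'
  #12 SA[12]=24  'bcbbbdadcadcbc'
  #13 SA[13]=2  'bcdacdabddbbdacadaadbdbcbbbdadcadcbc'
  #14 SA[14]=13  'bdacadaadbdbcbbbdadcadcbc'
  #15 SA[15]=28  'bdadcadcbc'
  #16 SA[16]=22  'bdbcbbbdadcadcbc'
  #17 SA[17]=9  'bddbbdacadaadbdbcbbbdadcadcbc'
  #18 SA[18]=37  'c'
  #19 SA[19]=16  'cadaadbdbcbbbdadcadcbc'
  #20 SA[20]=32  'cadcbc'
  #21 SA[21]=25  'cbbbdadcadcbc'
  #22 SA[22]=35  'cbc'
  #23 SA[23]=6  'cdabddbbdacadaadbdbcbbbdadcadcbc'
  #24 SA[24]=3  'cdacdabddbbdacadaadbdbcbbbdadcadcbc'
  #25 SA[25]=18  'daadbdbcbbbdadcadcbc'
  #26 SA[26]=7  'dabddbbdacadaadbdbcbbbdadcadcbc'
  #27 SA[27]=14  'dacadaadbdbcbbbdadcadcbc'
  #28 SA[28]=4  'dacdabddbbdacadaadbdbcbbbdadcadcbc'
  #29 SA[29]=29  'dadcadcbc'
  #30 SA[30]=11  'dbbdacadaadbdbcbbbdadcadcbc'
  #31 SA[31]=23  'dbcbbbdadcadcbc'
  #32 SA[32]=1  'dbcdacdabddbbdacadaadbdbcbbbdadcadcbc'
  #33 SA[33]=21  'dbdbcbbbdadcadcbc'
  #34 SA[34]=31  'dcadcbc'
  #35 SA[35]=34  'dcbc'
  #36 SA[36]=10  'ddbbdacadaadbdbcbbbdadcadcbc'
  #37 SA[37]=0  'ddbcdacdabddbbdacadaadbdbcbbbdadcadcbc'

[19, 8, 15, 5, 17, 20, 30, 33, 26, 12, 27, 36, 24, 2, 13, 28, 22, 9, 37, 16, 32, 25, 35, 6, 3, 18, 7, 14, 4, 29, 11, 23, 1, 21, 31, 34, 10, 0]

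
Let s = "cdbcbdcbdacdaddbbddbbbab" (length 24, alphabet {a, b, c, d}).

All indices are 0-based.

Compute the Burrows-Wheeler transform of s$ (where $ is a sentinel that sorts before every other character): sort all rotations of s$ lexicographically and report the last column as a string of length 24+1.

rank  rotation                   last
    0  $cdbcbdcbdacdaddbbddbbbab  b
    1  ab$cdbcbdcbdacdaddbbddbbb  b
    2  acdaddbbddbbbab$cdbcbdcbd  d
    3  addbbddbbbab$cdbcbdcbdacd  d
    4  b$cdbcbdcbdacdaddbbddbbba  a
    5  bab$cdbcbdcbdacdaddbbddbb  b
    6  bbab$cdbcbdcbdacdaddbbddb  b
    7  bbbab$cdbcbdcbdacdaddbbdd  d
    8  bbddbbbab$cdbcbdcbdacdadd  d
    9  bcbdcbdacdaddbbddbbbab$cd  d
   10  bdacdaddbbddbbbab$cdbcbdc  c
   11  bdcbdacdaddbbddbbbab$cdbc  c
   12  bddbbbab$cdbcbdcbdacdaddb  b
   13  cbdacdaddbbddbbbab$cdbcbd  d
   14  cbdcbdacdaddbbddbbbab$cdb  b
   15  cdaddbbddbbbab$cdbcbdcbda  a
   16  cdbcbdcbdacdaddbbddbbbab$  $
   17  dacdaddbbddbbbab$cdbcbdcb  b
   18  daddbbddbbbab$cdbcbdcbdac  c
   19  dbbbab$cdbcbdcbdacdaddbbd  d
   20  dbbddbbbab$cdbcbdcbdacdad  d
   21  dbcbdcbdacdaddbbddbbbab$c  c
   22  dcbdacdaddbbddbbbab$cdbcb  b
   23  ddbbbab$cdbcbdcbdacdaddbb  b
   24  ddbbddbbbab$cdbcbdcbdacda  a

bbddabbdddccbdba$bcddcbba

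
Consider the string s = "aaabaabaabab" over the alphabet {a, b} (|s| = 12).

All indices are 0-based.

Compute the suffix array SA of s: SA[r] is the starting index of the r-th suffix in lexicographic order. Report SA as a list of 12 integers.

[0, 1, 4, 7, 10, 2, 5, 8, 11, 3, 6, 9]

rank | idx | suffix
   0 |   0 | aaabaabaabab
   1 |   1 | aabaabaabab
   2 |   4 | aabaabab
   3 |   7 | aabab
   4 |  10 | ab
   5 |   2 | abaabaabab
   6 |   5 | abaabab
   7 |   8 | abab
   8 |  11 | b
   9 |   3 | baabaabab
  10 |   6 | baabab
  11 |   9 | bab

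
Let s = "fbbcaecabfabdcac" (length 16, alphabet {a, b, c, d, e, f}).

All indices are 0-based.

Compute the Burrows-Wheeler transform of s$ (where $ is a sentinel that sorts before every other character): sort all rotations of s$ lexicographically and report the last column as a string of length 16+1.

rank  rotation           last
    0  $fbbcaecabfabdcac  c
    1  abdcac$fbbcaecabf  f
    2  abfabdcac$fbbcaec  c
    3  ac$fbbcaecabfabdc  c
    4  aecabfabdcac$fbbc  c
    5  bbcaecabfabdcac$f  f
    6  bcaecabfabdcac$fb  b
    7  bdcac$fbbcaecabfa  a
    8  bfabdcac$fbbcaeca  a
    9  c$fbbcaecabfabdca  a
   10  cabfabdcac$fbbcae  e
   11  cac$fbbcaecabfabd  d
   12  caecabfabdcac$fbb  b
   13  dcac$fbbcaecabfab  b
   14  ecabfabdcac$fbbca  a
   15  fabdcac$fbbcaecab  b
   16  fbbcaecabfabdcac$  $

cfcccfbaaaedbbab$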